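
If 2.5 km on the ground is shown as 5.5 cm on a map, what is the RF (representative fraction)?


ground = 2.5 km = 250000 cm; RF denominator = ground / map = 250000 / 5.5 ≈ 45455; RF = 1:45455

1:45455


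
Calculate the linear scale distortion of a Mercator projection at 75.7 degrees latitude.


SF = 1 / cos(75.7) = 1 / 0.246999 = 4.049

4.049


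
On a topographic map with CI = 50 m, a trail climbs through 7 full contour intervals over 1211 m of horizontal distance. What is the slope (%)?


elevation change = 7 * 50 = 350 m
slope = 350 / 1211 * 100 = 28.9%

28.9%


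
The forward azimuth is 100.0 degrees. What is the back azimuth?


back azimuth = (100.0 + 180) mod 360 = 280.0 degrees

280.0 degrees


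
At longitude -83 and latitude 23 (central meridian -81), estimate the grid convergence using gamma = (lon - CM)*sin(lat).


gamma = (-83 - -81) * sin(23) = -2 * 0.390731 = -0.781 degrees

-0.781 degrees


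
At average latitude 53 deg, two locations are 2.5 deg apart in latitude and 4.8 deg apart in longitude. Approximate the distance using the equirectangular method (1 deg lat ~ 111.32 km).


dlat_km = 2.5 * 111.32 = 278.3
dlon_km = 4.8 * 111.32 * cos(53) ≈ 321.571
dist = sqrt(278.3^2 + 321.571^2) ≈ 425.3 km

425.3 km


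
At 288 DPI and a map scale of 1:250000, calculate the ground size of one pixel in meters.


pixel_cm = 2.54 / 288 ≈ 0.008819 cm
ground = pixel_cm * 250000 / 100 = 2.54 * 250000 / (288 * 100) = 635000 / 28800 ≈ 22.05 m

22.05 m


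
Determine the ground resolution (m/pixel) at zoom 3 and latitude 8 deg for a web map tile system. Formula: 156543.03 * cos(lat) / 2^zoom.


res = 156543.03 * cos(8) / 2^3 = 156543.03 * 0.99026807 / 8 = 19377.45 m/pixel

19377.45 m/pixel


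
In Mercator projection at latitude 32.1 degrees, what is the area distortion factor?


area_distortion = 1/cos^2(32.1) = 1.394

1.394


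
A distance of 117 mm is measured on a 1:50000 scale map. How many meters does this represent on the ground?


ground = 117 mm * 50000 / 1000 = 5850.0 m

5850.0 m


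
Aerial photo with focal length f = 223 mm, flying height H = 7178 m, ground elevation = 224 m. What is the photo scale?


scale = f / (H - h) = 223 mm / 6954 m = 223 / 6954000 = 1:31184

1:31184


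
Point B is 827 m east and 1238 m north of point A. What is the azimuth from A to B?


az = atan2(827, 1238) = 33.7 deg
adjusted to 0-360: 33.7 degrees

33.7 degrees


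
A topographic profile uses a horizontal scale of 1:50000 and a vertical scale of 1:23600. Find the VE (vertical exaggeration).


VE = horizontal_scale / vertical_scale = 50000 / 23600 ≈ 2.1

2.1x


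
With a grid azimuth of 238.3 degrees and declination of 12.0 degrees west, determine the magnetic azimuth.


magnetic azimuth = grid azimuth - declination (east +ve)
mag_az = 238.3 - -12.0 = 250.3 degrees

250.3 degrees


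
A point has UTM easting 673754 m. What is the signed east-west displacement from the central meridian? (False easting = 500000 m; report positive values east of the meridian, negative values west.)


displacement = 673754 - 500000 = 173754 m

173754 m


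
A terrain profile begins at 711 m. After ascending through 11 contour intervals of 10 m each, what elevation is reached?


elevation = 711 + 11 * 10 = 821 m

821 m


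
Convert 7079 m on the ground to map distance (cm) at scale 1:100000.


map_cm = 7079 * 100 / 100000 = 7.079 cm ≈ 7.08 cm

7.08 cm


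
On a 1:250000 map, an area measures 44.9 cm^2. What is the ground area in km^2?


ground_area = 44.9 * (250000/100)^2 = 280625000.0 m^2 = 280.625 km^2

280.625 km^2


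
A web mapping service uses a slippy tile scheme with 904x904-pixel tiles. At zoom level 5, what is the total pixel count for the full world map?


tiles per axis = 2^5 = 32
total tiles = 32^2 = 1024
pixels per axis = 32 * 904 = 28928
total pixels = 28928^2 = 836829184

836829184 pixels


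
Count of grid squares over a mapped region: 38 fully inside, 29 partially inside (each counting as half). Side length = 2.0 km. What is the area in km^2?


effective squares = 38 + 29 * 0.5 = 52.5
area = 52.5 * 4.0 = 210.0 km^2

210.0 km^2


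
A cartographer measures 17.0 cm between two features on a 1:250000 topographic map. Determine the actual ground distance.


ground = 17.0 cm * 250000 / 100 = 42500.0 m = 42.5 km

42.5 km


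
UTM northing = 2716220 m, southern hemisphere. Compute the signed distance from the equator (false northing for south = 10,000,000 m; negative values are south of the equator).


For southern: actual = 2716220 - 10000000 = -7283780 m

-7283780 m


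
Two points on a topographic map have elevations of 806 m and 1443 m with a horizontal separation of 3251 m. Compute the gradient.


gradient = (1443 - 806) / 3251 = 637 / 3251 = 0.1959

0.1959


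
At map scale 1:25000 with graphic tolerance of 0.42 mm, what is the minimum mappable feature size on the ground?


ground = 0.42 mm * 25000 / 1000 = 10.5 m

10.5 m


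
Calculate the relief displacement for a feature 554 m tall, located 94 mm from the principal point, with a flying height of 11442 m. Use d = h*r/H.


d = h * r / H = 554 * 94 / 11442 = 4.55 mm

4.55 mm


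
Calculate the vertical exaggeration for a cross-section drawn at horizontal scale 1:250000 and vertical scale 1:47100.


VE = horizontal_scale / vertical_scale = 250000 / 47100 ≈ 5.3

5.3x


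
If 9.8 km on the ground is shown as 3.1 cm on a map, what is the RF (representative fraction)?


ground = 9.8 km = 980000 cm; RF denominator = ground / map = 980000 / 3.1 ≈ 316129; RF = 1:316129

1:316129


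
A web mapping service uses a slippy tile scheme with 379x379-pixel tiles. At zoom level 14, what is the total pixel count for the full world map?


tiles per axis = 2^14 = 16384
total tiles = 16384^2 = 268435456
pixels per axis = 16384 * 379 = 6209536
total pixels = 6209536^2 = 38558337335296

38558337335296 pixels


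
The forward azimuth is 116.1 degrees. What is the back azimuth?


back azimuth = (116.1 + 180) mod 360 = 296.1 degrees

296.1 degrees


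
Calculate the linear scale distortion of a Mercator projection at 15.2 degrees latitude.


SF = 1 / cos(15.2) = 1 / 0.965016 = 1.036

1.036


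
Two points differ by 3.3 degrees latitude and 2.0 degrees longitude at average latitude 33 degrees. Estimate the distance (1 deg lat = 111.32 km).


dlat_km = 3.3 * 111.32 = 367.356
dlon_km = 2.0 * 111.32 * cos(33) ≈ 186.722
dist = sqrt(367.356^2 + 186.722^2) ≈ 412.1 km

412.1 km


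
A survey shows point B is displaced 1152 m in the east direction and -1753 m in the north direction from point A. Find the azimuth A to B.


az = atan2(1152, -1753) = 146.7 deg
adjusted to 0-360: 146.7 degrees

146.7 degrees


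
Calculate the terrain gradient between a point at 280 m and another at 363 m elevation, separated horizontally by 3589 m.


gradient = (363 - 280) / 3589 = 83 / 3589 = 0.0231

0.0231


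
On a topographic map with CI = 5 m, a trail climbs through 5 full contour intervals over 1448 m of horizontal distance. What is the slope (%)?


elevation change = 5 * 5 = 25 m
slope = 25 / 1448 * 100 = 1.7%

1.7%


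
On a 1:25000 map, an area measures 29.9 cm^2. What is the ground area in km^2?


ground_area = 29.9 * (25000/100)^2 = 1868750.0 m^2 = 1.86875 km^2 ≈ 1.869 km^2

1.869 km^2


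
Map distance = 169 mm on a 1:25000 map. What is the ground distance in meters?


ground = 169 mm * 25000 / 1000 = 4225.0 m

4225.0 m


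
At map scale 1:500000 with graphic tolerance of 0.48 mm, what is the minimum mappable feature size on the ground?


ground = 0.48 mm * 500000 / 1000 = 240.0 m

240.0 m


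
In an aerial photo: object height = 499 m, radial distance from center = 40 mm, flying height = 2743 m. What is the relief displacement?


d = h * r / H = 499 * 40 / 2743 = 7.28 mm

7.28 mm


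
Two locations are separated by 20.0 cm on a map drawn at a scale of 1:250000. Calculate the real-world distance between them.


ground = 20.0 cm * 250000 / 100 = 50000.0 m = 50.0 km

50.0 km


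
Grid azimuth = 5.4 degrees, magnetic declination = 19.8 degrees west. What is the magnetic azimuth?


magnetic azimuth = grid azimuth - declination (east +ve)
mag_az = 5.4 - -19.8 = 25.2 degrees

25.2 degrees


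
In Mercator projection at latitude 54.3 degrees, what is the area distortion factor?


area_distortion = 1/cos^2(54.3) = 2.937

2.937


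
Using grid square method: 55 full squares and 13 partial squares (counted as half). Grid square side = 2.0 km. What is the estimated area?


effective squares = 55 + 13 * 0.5 = 61.5
area = 61.5 * 4.0 = 246.0 km^2

246.0 km^2


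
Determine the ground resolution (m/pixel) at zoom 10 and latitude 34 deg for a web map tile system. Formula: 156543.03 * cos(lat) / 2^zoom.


res = 156543.03 * cos(34) / 2^10 = 156543.03 * 0.82903757 / 1024 = 126.74 m/pixel

126.74 m/pixel


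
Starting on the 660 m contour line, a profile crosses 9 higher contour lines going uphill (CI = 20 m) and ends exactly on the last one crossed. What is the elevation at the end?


elevation = 660 + 9 * 20 = 840 m

840 m


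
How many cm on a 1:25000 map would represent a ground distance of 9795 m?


map_cm = 9795 * 100 / 25000 = 39.18 cm

39.18 cm


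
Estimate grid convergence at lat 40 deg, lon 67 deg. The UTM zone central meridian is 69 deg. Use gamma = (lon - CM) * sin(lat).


gamma = (67 - 69) * sin(40) = -2 * 0.642788 = -1.286 degrees

-1.286 degrees


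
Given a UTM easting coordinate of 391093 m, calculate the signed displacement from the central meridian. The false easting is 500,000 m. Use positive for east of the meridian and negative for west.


displacement = 391093 - 500000 = -108907 m

-108907 m


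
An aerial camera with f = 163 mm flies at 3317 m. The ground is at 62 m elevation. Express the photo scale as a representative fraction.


scale = f / (H - h) = 163 mm / 3255 m = 163 / 3255000 = 1:19969

1:19969


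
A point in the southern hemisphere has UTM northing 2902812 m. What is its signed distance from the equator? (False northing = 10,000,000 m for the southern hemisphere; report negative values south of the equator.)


For southern: actual = 2902812 - 10000000 = -7097188 m

-7097188 m


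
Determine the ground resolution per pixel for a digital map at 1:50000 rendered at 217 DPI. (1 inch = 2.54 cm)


pixel_cm = 2.54 / 217 ≈ 0.011705 cm
ground = pixel_cm * 50000 / 100 = 2.54 * 50000 / (217 * 100) = 127000 / 21700 ≈ 5.85 m

5.85 m


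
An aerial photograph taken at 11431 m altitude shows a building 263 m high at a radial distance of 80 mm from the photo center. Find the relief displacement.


d = h * r / H = 263 * 80 / 11431 = 1.84 mm

1.84 mm


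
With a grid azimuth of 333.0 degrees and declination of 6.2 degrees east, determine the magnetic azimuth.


magnetic azimuth = grid azimuth - declination (east +ve)
mag_az = 333.0 - 6.2 = 326.8 degrees

326.8 degrees


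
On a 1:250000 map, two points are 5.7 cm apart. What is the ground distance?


ground = 5.7 cm * 250000 / 100 = 14250.0 m = 14.25 km

14.25 km


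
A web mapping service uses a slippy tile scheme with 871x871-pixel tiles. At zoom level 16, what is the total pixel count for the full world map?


tiles per axis = 2^16 = 65536
total tiles = 65536^2 = 4294967296
pixels per axis = 65536 * 871 = 57081856
total pixels = 57081856^2 = 3258338284404736

3258338284404736 pixels


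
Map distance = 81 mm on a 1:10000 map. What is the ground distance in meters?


ground = 81 mm * 10000 / 1000 = 810.0 m

810.0 m


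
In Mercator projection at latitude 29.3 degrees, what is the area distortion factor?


area_distortion = 1/cos^2(29.3) = 1.315

1.315


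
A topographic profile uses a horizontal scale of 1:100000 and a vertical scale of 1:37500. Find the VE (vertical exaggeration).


VE = horizontal_scale / vertical_scale = 100000 / 37500 ≈ 2.7

2.7x


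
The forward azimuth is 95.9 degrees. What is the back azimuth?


back azimuth = (95.9 + 180) mod 360 = 275.9 degrees

275.9 degrees


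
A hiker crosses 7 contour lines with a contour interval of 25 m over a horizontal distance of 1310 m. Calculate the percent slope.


elevation change = 7 * 25 = 175 m
slope = 175 / 1310 * 100 = 13.4%

13.4%


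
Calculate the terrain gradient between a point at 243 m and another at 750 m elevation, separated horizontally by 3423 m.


gradient = (750 - 243) / 3423 = 507 / 3423 = 0.1481

0.1481


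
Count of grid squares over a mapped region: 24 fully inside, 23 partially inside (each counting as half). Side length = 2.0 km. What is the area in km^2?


effective squares = 24 + 23 * 0.5 = 35.5
area = 35.5 * 4.0 = 142.0 km^2

142.0 km^2


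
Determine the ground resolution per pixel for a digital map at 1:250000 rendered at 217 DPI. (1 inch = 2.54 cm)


pixel_cm = 2.54 / 217 ≈ 0.011705 cm
ground = pixel_cm * 250000 / 100 = 2.54 * 250000 / (217 * 100) = 635000 / 21700 ≈ 29.26 m

29.26 m


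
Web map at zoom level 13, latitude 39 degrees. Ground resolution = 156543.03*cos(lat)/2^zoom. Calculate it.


res = 156543.03 * cos(39) / 2^13 = 156543.03 * 0.77714596 / 8192 = 14.85 m/pixel

14.85 m/pixel


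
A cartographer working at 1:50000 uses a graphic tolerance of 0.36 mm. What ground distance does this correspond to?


ground = 0.36 mm * 50000 / 1000 = 18.0 m

18.0 m


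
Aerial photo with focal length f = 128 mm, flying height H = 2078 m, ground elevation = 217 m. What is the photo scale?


scale = f / (H - h) = 128 mm / 1861 m = 128 / 1861000 = 1:14539

1:14539


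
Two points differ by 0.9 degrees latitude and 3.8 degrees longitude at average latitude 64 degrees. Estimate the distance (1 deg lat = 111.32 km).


dlat_km = 0.9 * 111.32 = 100.188
dlon_km = 3.8 * 111.32 * cos(64) ≈ 185.438
dist = sqrt(100.188^2 + 185.438^2) ≈ 210.8 km

210.8 km


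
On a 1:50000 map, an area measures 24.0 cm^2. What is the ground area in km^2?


ground_area = 24.0 * (50000/100)^2 = 6000000.0 m^2 = 6.0 km^2

6.0 km^2


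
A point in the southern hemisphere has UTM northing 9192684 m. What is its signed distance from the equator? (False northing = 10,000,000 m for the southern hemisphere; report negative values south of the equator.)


For southern: actual = 9192684 - 10000000 = -807316 m

-807316 m


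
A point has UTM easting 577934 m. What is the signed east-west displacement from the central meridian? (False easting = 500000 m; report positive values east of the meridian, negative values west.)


displacement = 577934 - 500000 = 77934 m

77934 m


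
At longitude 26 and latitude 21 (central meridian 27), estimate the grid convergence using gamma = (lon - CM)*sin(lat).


gamma = (26 - 27) * sin(21) = -1 * 0.358368 = -0.358 degrees

-0.358 degrees


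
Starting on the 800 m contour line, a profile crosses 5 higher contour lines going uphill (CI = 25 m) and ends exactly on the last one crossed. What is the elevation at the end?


elevation = 800 + 5 * 25 = 925 m

925 m


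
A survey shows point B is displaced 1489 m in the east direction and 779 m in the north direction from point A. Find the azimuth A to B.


az = atan2(1489, 779) = 62.4 deg
adjusted to 0-360: 62.4 degrees

62.4 degrees


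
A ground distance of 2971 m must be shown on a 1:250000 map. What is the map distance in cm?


map_cm = 2971 * 100 / 250000 = 1.1884 cm ≈ 1.19 cm

1.19 cm


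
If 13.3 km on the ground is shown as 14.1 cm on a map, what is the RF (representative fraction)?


ground = 13.3 km = 1330000 cm; RF denominator = ground / map = 1330000 / 14.1 ≈ 94326; RF = 1:94326

1:94326


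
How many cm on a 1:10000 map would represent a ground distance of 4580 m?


map_cm = 4580 * 100 / 10000 = 45.8 cm

45.8 cm


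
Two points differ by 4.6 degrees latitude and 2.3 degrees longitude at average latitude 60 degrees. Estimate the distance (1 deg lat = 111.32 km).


dlat_km = 4.6 * 111.32 = 512.072
dlon_km = 2.3 * 111.32 * cos(60) ≈ 128.018
dist = sqrt(512.072^2 + 128.018^2) ≈ 527.8 km

527.8 km


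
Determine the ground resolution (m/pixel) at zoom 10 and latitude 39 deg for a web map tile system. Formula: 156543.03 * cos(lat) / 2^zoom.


res = 156543.03 * cos(39) / 2^10 = 156543.03 * 0.77714596 / 1024 = 118.81 m/pixel

118.81 m/pixel


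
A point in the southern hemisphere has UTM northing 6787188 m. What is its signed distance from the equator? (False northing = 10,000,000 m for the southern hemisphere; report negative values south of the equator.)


For southern: actual = 6787188 - 10000000 = -3212812 m

-3212812 m


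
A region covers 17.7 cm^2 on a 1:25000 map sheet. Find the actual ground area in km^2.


ground_area = 17.7 * (25000/100)^2 = 1106250.0 m^2 = 1.10625 km^2 ≈ 1.106 km^2

1.106 km^2


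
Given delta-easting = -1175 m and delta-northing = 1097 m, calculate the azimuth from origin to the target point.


az = atan2(-1175, 1097) = -47.0 deg
adjusted to 0-360: 313.0 degrees

313.0 degrees


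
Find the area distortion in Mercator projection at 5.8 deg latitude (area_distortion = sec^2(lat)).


area_distortion = 1/cos^2(5.8) = 1.01

1.01


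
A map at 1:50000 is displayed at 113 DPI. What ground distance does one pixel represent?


pixel_cm = 2.54 / 113 ≈ 0.022478 cm
ground = pixel_cm * 50000 / 100 = 2.54 * 50000 / (113 * 100) = 127000 / 11300 ≈ 11.24 m

11.24 m


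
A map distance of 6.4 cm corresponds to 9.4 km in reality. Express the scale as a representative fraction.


ground = 9.4 km = 940000 cm; RF denominator = ground / map = 940000 / 6.4 = 146875; RF = 1:146875

1:146875


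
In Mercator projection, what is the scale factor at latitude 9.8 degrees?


SF = 1 / cos(9.8) = 1 / 0.985408 = 1.015

1.015


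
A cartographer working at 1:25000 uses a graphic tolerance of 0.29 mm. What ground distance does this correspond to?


ground = 0.29 mm * 25000 / 1000 = 7.25 m

7.25 m


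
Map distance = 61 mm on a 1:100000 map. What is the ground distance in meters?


ground = 61 mm * 100000 / 1000 = 6100.0 m

6100.0 m


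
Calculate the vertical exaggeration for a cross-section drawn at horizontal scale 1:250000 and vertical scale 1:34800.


VE = horizontal_scale / vertical_scale = 250000 / 34800 ≈ 7.2

7.2x


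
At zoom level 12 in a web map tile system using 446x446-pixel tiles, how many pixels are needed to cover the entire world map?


tiles per axis = 2^12 = 4096
total tiles = 4096^2 = 16777216
pixels per axis = 4096 * 446 = 1826816
total pixels = 1826816^2 = 3337256697856

3337256697856 pixels


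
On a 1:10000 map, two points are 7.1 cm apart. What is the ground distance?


ground = 7.1 cm * 10000 / 100 = 710.0 m

710.0 m


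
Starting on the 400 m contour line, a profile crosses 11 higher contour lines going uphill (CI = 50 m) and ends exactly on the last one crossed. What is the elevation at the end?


elevation = 400 + 11 * 50 = 950 m

950 m


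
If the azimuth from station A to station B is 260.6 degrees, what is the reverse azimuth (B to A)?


back azimuth = (260.6 + 180) mod 360 = 80.6 degrees

80.6 degrees


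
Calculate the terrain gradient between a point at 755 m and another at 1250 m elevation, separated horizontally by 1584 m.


gradient = (1250 - 755) / 1584 = 495 / 1584 = 0.3125

0.3125


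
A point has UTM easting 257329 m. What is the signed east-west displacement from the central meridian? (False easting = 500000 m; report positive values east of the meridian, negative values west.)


displacement = 257329 - 500000 = -242671 m

-242671 m


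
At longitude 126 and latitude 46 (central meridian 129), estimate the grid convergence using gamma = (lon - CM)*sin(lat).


gamma = (126 - 129) * sin(46) = -3 * 0.71934 = -2.158 degrees

-2.158 degrees


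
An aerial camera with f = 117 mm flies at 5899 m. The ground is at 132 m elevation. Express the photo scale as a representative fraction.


scale = f / (H - h) = 117 mm / 5767 m = 117 / 5767000 = 1:49291

1:49291


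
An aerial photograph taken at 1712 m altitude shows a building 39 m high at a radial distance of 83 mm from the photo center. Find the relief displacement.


d = h * r / H = 39 * 83 / 1712 = 1.89 mm

1.89 mm


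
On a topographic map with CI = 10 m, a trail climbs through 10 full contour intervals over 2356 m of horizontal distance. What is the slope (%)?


elevation change = 10 * 10 = 100 m
slope = 100 / 2356 * 100 = 4.2%

4.2%


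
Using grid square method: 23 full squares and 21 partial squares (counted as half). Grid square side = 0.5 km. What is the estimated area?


effective squares = 23 + 21 * 0.5 = 33.5
area = 33.5 * 0.25 = 8.375 km^2

8.375 km^2


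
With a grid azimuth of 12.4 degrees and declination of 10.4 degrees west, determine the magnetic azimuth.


magnetic azimuth = grid azimuth - declination (east +ve)
mag_az = 12.4 - -10.4 = 22.8 degrees

22.8 degrees


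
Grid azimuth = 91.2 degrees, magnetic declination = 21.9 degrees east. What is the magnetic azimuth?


magnetic azimuth = grid azimuth - declination (east +ve)
mag_az = 91.2 - 21.9 = 69.3 degrees

69.3 degrees


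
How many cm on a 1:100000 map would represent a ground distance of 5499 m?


map_cm = 5499 * 100 / 100000 = 5.499 cm ≈ 5.5 cm

5.5 cm


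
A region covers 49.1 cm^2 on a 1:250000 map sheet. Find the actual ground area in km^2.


ground_area = 49.1 * (250000/100)^2 = 306875000.0 m^2 = 306.875 km^2

306.875 km^2


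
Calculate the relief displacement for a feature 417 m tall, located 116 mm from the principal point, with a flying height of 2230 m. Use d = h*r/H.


d = h * r / H = 417 * 116 / 2230 = 21.69 mm

21.69 mm


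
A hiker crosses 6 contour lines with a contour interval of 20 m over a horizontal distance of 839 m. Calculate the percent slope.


elevation change = 6 * 20 = 120 m
slope = 120 / 839 * 100 = 14.3%

14.3%


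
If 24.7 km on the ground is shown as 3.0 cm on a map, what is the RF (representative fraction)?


ground = 24.7 km = 2470000 cm; RF denominator = ground / map = 2470000 / 3.0 ≈ 823333; RF = 1:823333

1:823333


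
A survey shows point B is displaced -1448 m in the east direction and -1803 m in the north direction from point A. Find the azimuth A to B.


az = atan2(-1448, -1803) = -141.2 deg
adjusted to 0-360: 218.8 degrees

218.8 degrees


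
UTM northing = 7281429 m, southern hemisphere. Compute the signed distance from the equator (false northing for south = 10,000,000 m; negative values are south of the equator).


For southern: actual = 7281429 - 10000000 = -2718571 m

-2718571 m


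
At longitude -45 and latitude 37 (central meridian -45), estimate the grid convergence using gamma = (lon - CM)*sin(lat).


gamma = (-45 - -45) * sin(37) = 0 * 0.601815 = 0.0 degrees

0.0 degrees


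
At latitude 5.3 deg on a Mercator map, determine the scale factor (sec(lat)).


SF = 1 / cos(5.3) = 1 / 0.995725 = 1.004

1.004


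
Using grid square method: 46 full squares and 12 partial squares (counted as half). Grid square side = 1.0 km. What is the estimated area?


effective squares = 46 + 12 * 0.5 = 52.0
area = 52.0 * 1.0 = 52.0 km^2

52.0 km^2


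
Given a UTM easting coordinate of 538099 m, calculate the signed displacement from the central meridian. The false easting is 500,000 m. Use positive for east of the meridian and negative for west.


displacement = 538099 - 500000 = 38099 m

38099 m


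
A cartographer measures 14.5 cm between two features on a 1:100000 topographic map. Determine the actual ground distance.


ground = 14.5 cm * 100000 / 100 = 14500.0 m = 14.5 km

14.5 km


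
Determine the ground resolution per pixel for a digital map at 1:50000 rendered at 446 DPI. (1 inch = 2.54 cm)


pixel_cm = 2.54 / 446 ≈ 0.005695 cm
ground = pixel_cm * 50000 / 100 = 2.54 * 50000 / (446 * 100) = 127000 / 44600 ≈ 2.85 m

2.85 m


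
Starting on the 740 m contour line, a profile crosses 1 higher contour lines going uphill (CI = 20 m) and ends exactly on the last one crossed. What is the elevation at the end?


elevation = 740 + 1 * 20 = 760 m

760 m


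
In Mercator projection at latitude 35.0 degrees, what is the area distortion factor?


area_distortion = 1/cos^2(35.0) = 1.49

1.49


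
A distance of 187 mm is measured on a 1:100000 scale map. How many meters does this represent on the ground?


ground = 187 mm * 100000 / 1000 = 18700.0 m

18700.0 m


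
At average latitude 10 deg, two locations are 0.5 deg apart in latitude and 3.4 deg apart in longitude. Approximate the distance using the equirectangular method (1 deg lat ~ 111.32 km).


dlat_km = 0.5 * 111.32 = 55.66
dlon_km = 3.4 * 111.32 * cos(10) ≈ 372.738
dist = sqrt(55.66^2 + 372.738^2) ≈ 376.9 km

376.9 km


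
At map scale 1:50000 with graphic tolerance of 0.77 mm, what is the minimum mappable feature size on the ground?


ground = 0.77 mm * 50000 / 1000 = 38.5 m

38.5 m


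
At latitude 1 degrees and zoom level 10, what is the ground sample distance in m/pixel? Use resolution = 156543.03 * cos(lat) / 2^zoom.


res = 156543.03 * cos(1) / 2^10 = 156543.03 * 0.9998477 / 1024 = 152.85 m/pixel

152.85 m/pixel


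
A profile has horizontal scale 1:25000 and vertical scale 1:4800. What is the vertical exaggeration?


VE = horizontal_scale / vertical_scale = 25000 / 4800 ≈ 5.2

5.2x


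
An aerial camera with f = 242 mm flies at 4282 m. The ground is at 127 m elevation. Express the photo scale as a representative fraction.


scale = f / (H - h) = 242 mm / 4155 m = 242 / 4155000 = 1:17169

1:17169


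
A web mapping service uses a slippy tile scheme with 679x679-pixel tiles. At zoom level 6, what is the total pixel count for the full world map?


tiles per axis = 2^6 = 64
total tiles = 64^2 = 4096
pixels per axis = 64 * 679 = 43456
total pixels = 43456^2 = 1888423936

1888423936 pixels


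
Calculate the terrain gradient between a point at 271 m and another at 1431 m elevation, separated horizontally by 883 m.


gradient = (1431 - 271) / 883 = 1160 / 883 = 1.3137

1.3137


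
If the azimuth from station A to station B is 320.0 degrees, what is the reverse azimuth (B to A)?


back azimuth = (320.0 + 180) mod 360 = 140.0 degrees

140.0 degrees


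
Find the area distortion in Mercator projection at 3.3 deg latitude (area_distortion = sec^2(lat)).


area_distortion = 1/cos^2(3.3) = 1.003

1.003


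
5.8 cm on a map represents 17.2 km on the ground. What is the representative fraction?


ground = 17.2 km = 1720000 cm; RF denominator = ground / map = 1720000 / 5.8 ≈ 296552; RF = 1:296552

1:296552


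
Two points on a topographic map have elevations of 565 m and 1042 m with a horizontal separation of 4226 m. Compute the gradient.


gradient = (1042 - 565) / 4226 = 477 / 4226 = 0.1129

0.1129


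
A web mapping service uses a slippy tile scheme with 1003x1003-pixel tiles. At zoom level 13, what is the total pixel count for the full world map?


tiles per axis = 2^13 = 8192
total tiles = 8192^2 = 67108864
pixels per axis = 8192 * 1003 = 8216576
total pixels = 8216576^2 = 67512121163776

67512121163776 pixels


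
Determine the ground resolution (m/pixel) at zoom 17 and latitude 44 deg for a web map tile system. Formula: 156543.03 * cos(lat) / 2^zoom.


res = 156543.03 * cos(44) / 2^17 = 156543.03 * 0.7193398 / 131072 = 0.86 m/pixel

0.86 m/pixel


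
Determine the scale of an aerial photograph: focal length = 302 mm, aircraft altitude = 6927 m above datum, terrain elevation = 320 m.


scale = f / (H - h) = 302 mm / 6607 m = 302 / 6607000 = 1:21877

1:21877


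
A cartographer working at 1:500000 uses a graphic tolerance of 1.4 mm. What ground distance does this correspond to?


ground = 1.4 mm * 500000 / 1000 = 700.0 m

700.0 m


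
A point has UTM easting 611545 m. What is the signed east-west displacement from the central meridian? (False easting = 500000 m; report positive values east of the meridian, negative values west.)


displacement = 611545 - 500000 = 111545 m

111545 m


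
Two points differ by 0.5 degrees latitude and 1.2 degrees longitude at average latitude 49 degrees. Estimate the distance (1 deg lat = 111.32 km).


dlat_km = 0.5 * 111.32 = 55.66
dlon_km = 1.2 * 111.32 * cos(49) ≈ 87.639
dist = sqrt(55.66^2 + 87.639^2) ≈ 103.8 km

103.8 km


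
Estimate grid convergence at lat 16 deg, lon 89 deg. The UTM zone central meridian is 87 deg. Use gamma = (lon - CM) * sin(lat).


gamma = (89 - 87) * sin(16) = 2 * 0.275637 = 0.551 degrees

0.551 degrees


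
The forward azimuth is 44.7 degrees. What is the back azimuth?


back azimuth = (44.7 + 180) mod 360 = 224.7 degrees

224.7 degrees


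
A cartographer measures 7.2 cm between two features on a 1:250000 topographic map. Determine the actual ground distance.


ground = 7.2 cm * 250000 / 100 = 18000.0 m = 18.0 km

18.0 km


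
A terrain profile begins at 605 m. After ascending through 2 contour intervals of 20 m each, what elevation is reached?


elevation = 605 + 2 * 20 = 645 m

645 m


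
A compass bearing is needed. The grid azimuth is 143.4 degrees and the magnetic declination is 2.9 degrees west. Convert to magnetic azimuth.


magnetic azimuth = grid azimuth - declination (east +ve)
mag_az = 143.4 - -2.9 = 146.3 degrees

146.3 degrees


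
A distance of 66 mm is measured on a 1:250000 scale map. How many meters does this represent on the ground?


ground = 66 mm * 250000 / 1000 = 16500.0 m

16500.0 m


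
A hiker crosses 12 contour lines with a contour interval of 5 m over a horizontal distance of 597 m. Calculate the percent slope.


elevation change = 12 * 5 = 60 m
slope = 60 / 597 * 100 = 10.1%

10.1%


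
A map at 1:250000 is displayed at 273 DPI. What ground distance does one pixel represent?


pixel_cm = 2.54 / 273 ≈ 0.009304 cm
ground = pixel_cm * 250000 / 100 = 2.54 * 250000 / (273 * 100) = 635000 / 27300 ≈ 23.26 m

23.26 m


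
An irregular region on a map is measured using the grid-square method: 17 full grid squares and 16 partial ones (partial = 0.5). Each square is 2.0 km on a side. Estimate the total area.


effective squares = 17 + 16 * 0.5 = 25.0
area = 25.0 * 4.0 = 100.0 km^2

100.0 km^2


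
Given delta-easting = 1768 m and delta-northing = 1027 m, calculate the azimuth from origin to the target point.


az = atan2(1768, 1027) = 59.8 deg
adjusted to 0-360: 59.8 degrees

59.8 degrees


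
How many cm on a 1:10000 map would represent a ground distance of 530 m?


map_cm = 530 * 100 / 10000 = 5.3 cm

5.3 cm


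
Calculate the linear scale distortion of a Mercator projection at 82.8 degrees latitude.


SF = 1 / cos(82.8) = 1 / 0.125333 = 7.979

7.979


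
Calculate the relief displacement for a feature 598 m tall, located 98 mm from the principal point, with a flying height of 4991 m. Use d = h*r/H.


d = h * r / H = 598 * 98 / 4991 = 11.74 mm

11.74 mm


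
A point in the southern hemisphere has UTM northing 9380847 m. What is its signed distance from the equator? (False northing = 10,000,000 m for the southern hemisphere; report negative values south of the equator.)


For southern: actual = 9380847 - 10000000 = -619153 m

-619153 m


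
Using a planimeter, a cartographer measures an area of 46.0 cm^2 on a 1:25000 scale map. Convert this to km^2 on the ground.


ground_area = 46.0 * (25000/100)^2 = 2875000.0 m^2 = 2.875 km^2

2.875 km^2


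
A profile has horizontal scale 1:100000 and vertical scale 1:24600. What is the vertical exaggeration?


VE = horizontal_scale / vertical_scale = 100000 / 24600 ≈ 4.1

4.1x


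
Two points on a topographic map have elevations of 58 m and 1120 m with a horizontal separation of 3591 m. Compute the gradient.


gradient = (1120 - 58) / 3591 = 1062 / 3591 = 0.2957

0.2957


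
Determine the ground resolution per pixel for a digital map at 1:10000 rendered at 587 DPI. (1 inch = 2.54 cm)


pixel_cm = 2.54 / 587 ≈ 0.004327 cm
ground = pixel_cm * 10000 / 100 = 2.54 * 10000 / (587 * 100) = 25400 / 58700 ≈ 0.43 m

0.43 m


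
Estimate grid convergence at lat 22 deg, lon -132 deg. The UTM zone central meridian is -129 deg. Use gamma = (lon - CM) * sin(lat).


gamma = (-132 - -129) * sin(22) = -3 * 0.374607 = -1.124 degrees

-1.124 degrees


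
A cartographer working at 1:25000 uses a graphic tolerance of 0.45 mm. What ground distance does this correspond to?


ground = 0.45 mm * 25000 / 1000 = 11.25 m

11.25 m


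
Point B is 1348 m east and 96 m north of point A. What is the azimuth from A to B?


az = atan2(1348, 96) = 85.9 deg
adjusted to 0-360: 85.9 degrees

85.9 degrees


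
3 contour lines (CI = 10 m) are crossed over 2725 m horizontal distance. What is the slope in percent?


elevation change = 3 * 10 = 30 m
slope = 30 / 2725 * 100 = 1.1%

1.1%


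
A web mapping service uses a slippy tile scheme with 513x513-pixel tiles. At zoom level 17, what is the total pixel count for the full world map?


tiles per axis = 2^17 = 131072
total tiles = 131072^2 = 17179869184
pixels per axis = 131072 * 513 = 67239936
total pixels = 67239936^2 = 4521208993284096

4521208993284096 pixels


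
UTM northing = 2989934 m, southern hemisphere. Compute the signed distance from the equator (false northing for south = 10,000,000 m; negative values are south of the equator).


For southern: actual = 2989934 - 10000000 = -7010066 m

-7010066 m


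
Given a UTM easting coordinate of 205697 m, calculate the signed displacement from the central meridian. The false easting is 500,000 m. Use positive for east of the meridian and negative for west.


displacement = 205697 - 500000 = -294303 m

-294303 m


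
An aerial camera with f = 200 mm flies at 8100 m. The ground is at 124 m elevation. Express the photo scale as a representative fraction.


scale = f / (H - h) = 200 mm / 7976 m = 200 / 7976000 = 1:39880

1:39880


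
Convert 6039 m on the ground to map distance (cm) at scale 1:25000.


map_cm = 6039 * 100 / 25000 = 24.156 cm ≈ 24.16 cm

24.16 cm


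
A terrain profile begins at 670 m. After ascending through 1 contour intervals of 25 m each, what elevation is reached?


elevation = 670 + 1 * 25 = 695 m

695 m


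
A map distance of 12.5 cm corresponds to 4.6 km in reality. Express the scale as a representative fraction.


ground = 4.6 km = 460000 cm; RF denominator = ground / map = 460000 / 12.5 = 36800; RF = 1:36800

1:36800


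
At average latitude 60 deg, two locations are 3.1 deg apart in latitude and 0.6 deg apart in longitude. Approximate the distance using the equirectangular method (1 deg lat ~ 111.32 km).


dlat_km = 3.1 * 111.32 = 345.092
dlon_km = 0.6 * 111.32 * cos(60) ≈ 33.396
dist = sqrt(345.092^2 + 33.396^2) ≈ 346.7 km

346.7 km


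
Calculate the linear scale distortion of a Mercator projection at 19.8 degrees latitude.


SF = 1 / cos(19.8) = 1 / 0.940881 = 1.063

1.063


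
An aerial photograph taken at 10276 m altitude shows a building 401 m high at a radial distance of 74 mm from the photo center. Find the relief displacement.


d = h * r / H = 401 * 74 / 10276 = 2.89 mm

2.89 mm


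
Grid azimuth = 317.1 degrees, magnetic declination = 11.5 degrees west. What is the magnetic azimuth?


magnetic azimuth = grid azimuth - declination (east +ve)
mag_az = 317.1 - -11.5 = 328.6 degrees

328.6 degrees


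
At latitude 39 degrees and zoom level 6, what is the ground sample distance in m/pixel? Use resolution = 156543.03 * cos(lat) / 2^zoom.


res = 156543.03 * cos(39) / 2^6 = 156543.03 * 0.77714596 / 64 = 1900.89 m/pixel

1900.89 m/pixel


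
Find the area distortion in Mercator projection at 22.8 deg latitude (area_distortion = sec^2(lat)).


area_distortion = 1/cos^2(22.8) = 1.177

1.177


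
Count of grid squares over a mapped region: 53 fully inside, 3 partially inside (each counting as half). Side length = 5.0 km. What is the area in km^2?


effective squares = 53 + 3 * 0.5 = 54.5
area = 54.5 * 25.0 = 1362.5 km^2

1362.5 km^2


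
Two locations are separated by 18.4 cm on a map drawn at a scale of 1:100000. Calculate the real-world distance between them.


ground = 18.4 cm * 100000 / 100 = 18400.0 m = 18.4 km

18.4 km


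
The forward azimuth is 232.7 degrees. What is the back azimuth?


back azimuth = (232.7 + 180) mod 360 = 52.7 degrees

52.7 degrees


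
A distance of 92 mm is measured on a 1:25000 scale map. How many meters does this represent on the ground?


ground = 92 mm * 25000 / 1000 = 2300.0 m

2300.0 m


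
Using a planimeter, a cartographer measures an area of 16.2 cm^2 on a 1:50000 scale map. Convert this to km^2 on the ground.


ground_area = 16.2 * (50000/100)^2 = 4050000.0 m^2 = 4.05 km^2

4.05 km^2


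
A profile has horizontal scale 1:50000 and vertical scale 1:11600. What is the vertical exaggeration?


VE = horizontal_scale / vertical_scale = 50000 / 11600 ≈ 4.3

4.3x


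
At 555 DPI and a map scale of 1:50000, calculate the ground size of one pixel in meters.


pixel_cm = 2.54 / 555 ≈ 0.004577 cm
ground = pixel_cm * 50000 / 100 = 2.54 * 50000 / (555 * 100) = 127000 / 55500 ≈ 2.29 m

2.29 m


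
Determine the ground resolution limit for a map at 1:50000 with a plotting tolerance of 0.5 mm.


ground = 0.5 mm * 50000 / 1000 = 25.0 m

25.0 m


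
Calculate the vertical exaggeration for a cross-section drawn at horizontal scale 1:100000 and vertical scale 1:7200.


VE = horizontal_scale / vertical_scale = 100000 / 7200 ≈ 13.9

13.9x


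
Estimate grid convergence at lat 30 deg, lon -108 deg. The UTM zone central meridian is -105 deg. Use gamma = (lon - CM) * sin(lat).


gamma = (-108 - -105) * sin(30) = -3 * 0.5 = -1.5 degrees

-1.5 degrees


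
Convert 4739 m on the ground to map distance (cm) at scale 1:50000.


map_cm = 4739 * 100 / 50000 = 9.478 cm ≈ 9.48 cm

9.48 cm


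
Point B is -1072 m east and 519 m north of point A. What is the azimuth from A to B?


az = atan2(-1072, 519) = -64.2 deg
adjusted to 0-360: 295.8 degrees

295.8 degrees


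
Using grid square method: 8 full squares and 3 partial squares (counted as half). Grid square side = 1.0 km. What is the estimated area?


effective squares = 8 + 3 * 0.5 = 9.5
area = 9.5 * 1.0 = 9.5 km^2

9.5 km^2


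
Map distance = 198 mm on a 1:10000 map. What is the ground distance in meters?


ground = 198 mm * 10000 / 1000 = 1980.0 m

1980.0 m


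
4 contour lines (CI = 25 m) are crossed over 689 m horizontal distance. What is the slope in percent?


elevation change = 4 * 25 = 100 m
slope = 100 / 689 * 100 = 14.5%

14.5%


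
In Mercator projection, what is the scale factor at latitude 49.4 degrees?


SF = 1 / cos(49.4) = 1 / 0.650774 = 1.537

1.537


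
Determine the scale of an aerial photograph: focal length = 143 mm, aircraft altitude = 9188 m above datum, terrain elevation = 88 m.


scale = f / (H - h) = 143 mm / 9100 m = 143 / 9100000 = 1:63636

1:63636


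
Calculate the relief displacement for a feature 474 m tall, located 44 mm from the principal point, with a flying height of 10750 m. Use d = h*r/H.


d = h * r / H = 474 * 44 / 10750 = 1.94 mm

1.94 mm


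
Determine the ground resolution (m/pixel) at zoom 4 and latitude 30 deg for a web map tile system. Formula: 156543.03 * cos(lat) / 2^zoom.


res = 156543.03 * cos(30) / 2^4 = 156543.03 * 0.8660254 / 16 = 8473.14 m/pixel

8473.14 m/pixel
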